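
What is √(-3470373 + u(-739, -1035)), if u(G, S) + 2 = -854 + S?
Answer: 2*I*√868066 ≈ 1863.4*I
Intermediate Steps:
u(G, S) = -856 + S (u(G, S) = -2 + (-854 + S) = -856 + S)
√(-3470373 + u(-739, -1035)) = √(-3470373 + (-856 - 1035)) = √(-3470373 - 1891) = √(-3472264) = 2*I*√868066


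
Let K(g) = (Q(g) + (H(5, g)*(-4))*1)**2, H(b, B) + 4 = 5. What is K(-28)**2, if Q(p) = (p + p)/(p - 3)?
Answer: 21381376/923521 ≈ 23.152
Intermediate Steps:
H(b, B) = 1 (H(b, B) = -4 + 5 = 1)
Q(p) = 2*p/(-3 + p) (Q(p) = (2*p)/(-3 + p) = 2*p/(-3 + p))
K(g) = (-4 + 2*g/(-3 + g))**2 (K(g) = (2*g/(-3 + g) + (1*(-4))*1)**2 = (2*g/(-3 + g) - 4*1)**2 = (2*g/(-3 + g) - 4)**2 = (-4 + 2*g/(-3 + g))**2)
K(-28)**2 = (4*(6 - 1*(-28))**2/(-3 - 28)**2)**2 = (4*(6 + 28)**2/(-31)**2)**2 = (4*(1/961)*34**2)**2 = (4*(1/961)*1156)**2 = (4624/961)**2 = 21381376/923521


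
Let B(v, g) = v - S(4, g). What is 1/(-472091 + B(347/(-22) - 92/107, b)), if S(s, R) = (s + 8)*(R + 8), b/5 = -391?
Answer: -2354/1056342511 ≈ -2.2284e-6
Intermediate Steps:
b = -1955 (b = 5*(-391) = -1955)
S(s, R) = (8 + R)*(8 + s) (S(s, R) = (8 + s)*(8 + R) = (8 + R)*(8 + s))
B(v, g) = -96 + v - 12*g (B(v, g) = v - (64 + 8*g + 8*4 + g*4) = v - (64 + 8*g + 32 + 4*g) = v - (96 + 12*g) = v + (-96 - 12*g) = -96 + v - 12*g)
1/(-472091 + B(347/(-22) - 92/107, b)) = 1/(-472091 + (-96 + (347/(-22) - 92/107) - 12*(-1955))) = 1/(-472091 + (-96 + (347*(-1/22) - 92*1/107) + 23460)) = 1/(-472091 + (-96 + (-347/22 - 92/107) + 23460)) = 1/(-472091 + (-96 - 39153/2354 + 23460)) = 1/(-472091 + 54959703/2354) = 1/(-1056342511/2354) = -2354/1056342511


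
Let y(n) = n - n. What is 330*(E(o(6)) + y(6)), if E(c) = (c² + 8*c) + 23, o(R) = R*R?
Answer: 530310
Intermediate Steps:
o(R) = R²
E(c) = 23 + c² + 8*c
y(n) = 0
330*(E(o(6)) + y(6)) = 330*((23 + (6²)² + 8*6²) + 0) = 330*((23 + 36² + 8*36) + 0) = 330*((23 + 1296 + 288) + 0) = 330*(1607 + 0) = 330*1607 = 530310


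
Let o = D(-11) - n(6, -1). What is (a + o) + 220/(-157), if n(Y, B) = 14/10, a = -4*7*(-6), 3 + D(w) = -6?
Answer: 122616/785 ≈ 156.20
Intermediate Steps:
D(w) = -9 (D(w) = -3 - 6 = -9)
a = 168 (a = -28*(-6) = 168)
n(Y, B) = 7/5 (n(Y, B) = 14*(⅒) = 7/5)
o = -52/5 (o = -9 - 1*7/5 = -9 - 7/5 = -52/5 ≈ -10.400)
(a + o) + 220/(-157) = (168 - 52/5) + 220/(-157) = 788/5 + 220*(-1/157) = 788/5 - 220/157 = 122616/785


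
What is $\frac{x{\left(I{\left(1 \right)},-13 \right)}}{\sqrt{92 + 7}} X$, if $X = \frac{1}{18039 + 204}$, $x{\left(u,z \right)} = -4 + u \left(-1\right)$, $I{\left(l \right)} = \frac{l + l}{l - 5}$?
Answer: $- \frac{7 \sqrt{11}}{1204038} \approx -1.9282 \cdot 10^{-5}$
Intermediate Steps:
$I{\left(l \right)} = \frac{2 l}{-5 + l}$
$x{\left(u,z \right)} = -4 - u$
$X = \frac{1}{18243} \approx 5.4816 \cdot 10^{-5}$
$\frac{x{\left(I{\left(1 \right)},-13 \right)}}{\sqrt{92 + 7}} X = \frac{-4 - 2 \cdot 1 \frac{1}{-5 + 1}}{\sqrt{92 + 7}} \cdot \frac{1}{18243} = \frac{-4 - 2 \cdot 1 \frac{1}{-4}}{\sqrt{99}} \cdot \frac{1}{18243} = \frac{-4 - 2 \cdot 1 \left(- \frac{1}{4}\right)}{3 \sqrt{11}} \cdot \frac{1}{18243} = \left(-4 - - \frac{1}{2}\right) \frac{\sqrt{11}}{33} \cdot \frac{1}{18243} = \left(-4 + \frac{1}{2}\right) \frac{\sqrt{11}}{33} \cdot \frac{1}{18243} = - \frac{7 \frac{\sqrt{11}}{33}}{2} \cdot \frac{1}{18243} = - \frac{7 \sqrt{11}}{66} \cdot \frac{1}{18243} = - \frac{7 \sqrt{11}}{1204038}$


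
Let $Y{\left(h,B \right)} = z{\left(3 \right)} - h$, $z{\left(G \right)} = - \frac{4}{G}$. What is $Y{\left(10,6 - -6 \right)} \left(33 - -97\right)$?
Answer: $- \frac{4420}{3} \approx -1473.3$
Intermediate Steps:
$Y{\left(h,B \right)} = - \frac{4}{3} - h$
$Y{\left(10,6 - -6 \right)} \left(33 - -97\right) = \left(- \frac{4}{3} - 10\right) \left(33 - -97\right) = \left(- \frac{4}{3} - 10\right) \left(33 + 97\right) = \left(- \frac{34}{3}\right) 130 = - \frac{4420}{3}$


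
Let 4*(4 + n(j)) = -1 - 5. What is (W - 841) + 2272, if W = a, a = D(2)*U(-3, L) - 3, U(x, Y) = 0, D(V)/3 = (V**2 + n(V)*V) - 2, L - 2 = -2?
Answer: 1428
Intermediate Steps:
n(j) = -11/2 (n(j) = -4 + (-1 - 5)/4 = -4 + (1/4)*(-6) = -4 - 3/2 = -11/2)
L = 0 (L = 2 - 2 = 0)
D(V) = -6 + 3*V**2 - 33*V/2 (D(V) = 3*((V**2 - 11*V/2) - 2) = 3*(-2 + V**2 - 11*V/2) = -6 + 3*V**2 - 33*V/2)
a = -3 (a = (-6 + 3*2**2 - 33/2*2)*0 - 3 = (-6 + 3*4 - 33)*0 - 3 = (-6 + 12 - 33)*0 - 3 = -27*0 - 3 = 0 - 3 = -3)
W = -3
(W - 841) + 2272 = (-3 - 841) + 2272 = -844 + 2272 = 1428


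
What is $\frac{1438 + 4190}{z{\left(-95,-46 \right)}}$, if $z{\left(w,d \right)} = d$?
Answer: $- \frac{2814}{23} \approx -122.35$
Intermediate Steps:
$\frac{1438 + 4190}{z{\left(-95,-46 \right)}} = \frac{1438 + 4190}{-46} = 5628 \left(- \frac{1}{46}\right) = - \frac{2814}{23}$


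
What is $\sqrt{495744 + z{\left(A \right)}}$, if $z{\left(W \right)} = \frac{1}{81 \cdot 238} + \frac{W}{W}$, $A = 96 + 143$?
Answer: $\frac{\sqrt{2274559362418}}{2142} \approx 704.09$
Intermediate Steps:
$A = 239$
$z{\left(W \right)} = \frac{19279}{19278}$ ($z{\left(W \right)} = \frac{1}{81} \cdot \frac{1}{238} + 1 = \frac{1}{19278} + 1 = \frac{19279}{19278}$)
$\sqrt{495744 + z{\left(A \right)}} = \sqrt{495744 + \frac{19279}{19278}} = \sqrt{\frac{9556972111}{19278}} = \frac{\sqrt{2274559362418}}{2142}$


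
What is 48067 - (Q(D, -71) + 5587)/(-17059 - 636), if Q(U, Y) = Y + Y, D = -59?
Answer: 170110202/3539 ≈ 48067.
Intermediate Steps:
Q(U, Y) = 2*Y
48067 - (Q(D, -71) + 5587)/(-17059 - 636) = 48067 - (2*(-71) + 5587)/(-17059 - 636) = 48067 - (-142 + 5587)/(-17695) = 48067 - 5445*(-1)/17695 = 48067 - 1*(-1089/3539) = 48067 + 1089/3539 = 170110202/3539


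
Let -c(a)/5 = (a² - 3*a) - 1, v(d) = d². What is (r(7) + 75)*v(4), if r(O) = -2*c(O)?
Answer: 5520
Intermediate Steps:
c(a) = 5 - 5*a² + 15*a (c(a) = -5*((a² - 3*a) - 1) = -5*(-1 + a² - 3*a) = 5 - 5*a² + 15*a)
r(O) = -10 - 30*O + 10*O² (r(O) = -2*(5 - 5*O² + 15*O) = -10 - 30*O + 10*O²)
(r(7) + 75)*v(4) = ((-10 - 30*7 + 10*7²) + 75)*4² = ((-10 - 210 + 10*49) + 75)*16 = ((-10 - 210 + 490) + 75)*16 = (270 + 75)*16 = 345*16 = 5520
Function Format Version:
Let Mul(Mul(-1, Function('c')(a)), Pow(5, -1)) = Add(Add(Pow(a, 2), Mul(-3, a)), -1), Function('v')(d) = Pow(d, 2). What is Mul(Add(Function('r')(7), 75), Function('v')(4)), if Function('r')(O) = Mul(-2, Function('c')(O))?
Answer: 5520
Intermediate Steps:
Function('c')(a) = Add(5, Mul(-5, Pow(a, 2)), Mul(15, a)) (Function('c')(a) = Mul(-5, Add(Add(Pow(a, 2), Mul(-3, a)), -1)) = Mul(-5, Add(-1, Pow(a, 2), Mul(-3, a))) = Add(5, Mul(-5, Pow(a, 2)), Mul(15, a)))
Function('r')(O) = Add(-10, Mul(-30, O), Mul(10, Pow(O, 2))) (Function('r')(O) = Mul(-2, Add(5, Mul(-5, Pow(O, 2)), Mul(15, O))) = Add(-10, Mul(-30, O), Mul(10, Pow(O, 2))))
Mul(Add(Function('r')(7), 75), Function('v')(4)) = Mul(Add(Add(-10, Mul(-30, 7), Mul(10, Pow(7, 2))), 75), Pow(4, 2)) = Mul(Add(Add(-10, -210, Mul(10, 49)), 75), 16) = Mul(Add(Add(-10, -210, 490), 75), 16) = Mul(Add(270, 75), 16) = Mul(345, 16) = 5520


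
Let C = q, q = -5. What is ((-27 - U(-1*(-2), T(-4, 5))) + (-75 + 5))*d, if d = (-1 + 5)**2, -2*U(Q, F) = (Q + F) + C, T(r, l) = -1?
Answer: -1584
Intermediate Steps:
C = -5
U(Q, F) = 5/2 - F/2 - Q/2 (U(Q, F) = -((Q + F) - 5)/2 = -((F + Q) - 5)/2 = -(-5 + F + Q)/2 = 5/2 - F/2 - Q/2)
d = 16 (d = 4**2 = 16)
((-27 - U(-1*(-2), T(-4, 5))) + (-75 + 5))*d = ((-27 - (5/2 - 1/2*(-1) - (-1)*(-2)/2)) + (-75 + 5))*16 = ((-27 - (5/2 + 1/2 - 1/2*2)) - 70)*16 = ((-27 - (5/2 + 1/2 - 1)) - 70)*16 = ((-27 - 1*2) - 70)*16 = ((-27 - 2) - 70)*16 = (-29 - 70)*16 = -99*16 = -1584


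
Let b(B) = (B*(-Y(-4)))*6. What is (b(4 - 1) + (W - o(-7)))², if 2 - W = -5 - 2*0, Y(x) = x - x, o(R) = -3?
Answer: 100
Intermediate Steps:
Y(x) = 0
W = 7 (W = 2 - (-5 - 2*0) = 2 - (-5 + 0) = 2 - 1*(-5) = 2 + 5 = 7)
b(B) = 0 (b(B) = (B*(-1*0))*6 = (B*0)*6 = 0*6 = 0)
(b(4 - 1) + (W - o(-7)))² = (0 + (7 - 1*(-3)))² = (0 + (7 + 3))² = (0 + 10)² = 10² = 100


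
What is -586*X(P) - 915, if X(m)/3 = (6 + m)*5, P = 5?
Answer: -97605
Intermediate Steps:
X(m) = 90 + 15*m (X(m) = 3*((6 + m)*5) = 3*(30 + 5*m) = 90 + 15*m)
-586*X(P) - 915 = -586*(90 + 15*5) - 915 = -586*(90 + 75) - 915 = -586*165 - 915 = -96690 - 915 = -97605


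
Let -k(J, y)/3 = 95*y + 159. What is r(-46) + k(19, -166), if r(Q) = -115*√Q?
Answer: 46833 - 115*I*√46 ≈ 46833.0 - 779.97*I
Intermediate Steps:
k(J, y) = -477 - 285*y (k(J, y) = -3*(95*y + 159) = -3*(159 + 95*y) = -477 - 285*y)
r(-46) + k(19, -166) = -115*I*√46 + (-477 - 285*(-166)) = -115*I*√46 + (-477 + 47310) = -115*I*√46 + 46833 = 46833 - 115*I*√46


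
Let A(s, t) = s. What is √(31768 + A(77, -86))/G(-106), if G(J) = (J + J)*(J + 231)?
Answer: -√31845/26500 ≈ -0.0067340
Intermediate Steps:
G(J) = 2*J*(231 + J) (G(J) = (2*J)*(231 + J) = 2*J*(231 + J))
√(31768 + A(77, -86))/G(-106) = √(31768 + 77)/((2*(-106)*(231 - 106))) = √31845/((2*(-106)*125)) = √31845/(-26500) = √31845*(-1/26500) = -√31845/26500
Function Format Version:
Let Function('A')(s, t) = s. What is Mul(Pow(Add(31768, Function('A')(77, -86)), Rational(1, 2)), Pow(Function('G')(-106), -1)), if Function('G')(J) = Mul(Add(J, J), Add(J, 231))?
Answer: Mul(Rational(-1, 26500), Pow(31845, Rational(1, 2))) ≈ -0.0067340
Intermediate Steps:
Function('G')(J) = Mul(2, J, Add(231, J)) (Function('G')(J) = Mul(Mul(2, J), Add(231, J)) = Mul(2, J, Add(231, J)))
Mul(Pow(Add(31768, Function('A')(77, -86)), Rational(1, 2)), Pow(Function('G')(-106), -1)) = Mul(Pow(Add(31768, 77), Rational(1, 2)), Pow(Mul(2, -106, Add(231, -106)), -1)) = Mul(Pow(31845, Rational(1, 2)), Pow(Mul(2, -106, 125), -1)) = Mul(Pow(31845, Rational(1, 2)), Pow(-26500, -1)) = Mul(Pow(31845, Rational(1, 2)), Rational(-1, 26500)) = Mul(Rational(-1, 26500), Pow(31845, Rational(1, 2)))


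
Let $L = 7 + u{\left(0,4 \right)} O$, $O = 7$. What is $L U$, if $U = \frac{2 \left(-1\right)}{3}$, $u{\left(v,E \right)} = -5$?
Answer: $\frac{56}{3} \approx 18.667$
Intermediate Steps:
$L = -28$ ($L = 7 - 35 = -28$)
$U = - \frac{2}{3}$ ($U = \left(-2\right) \frac{1}{3} = - \frac{2}{3} \approx -0.66667$)
$L U = \left(-28\right) \left(- \frac{2}{3}\right) = \frac{56}{3}$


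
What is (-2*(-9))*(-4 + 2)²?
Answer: 72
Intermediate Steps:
(-2*(-9))*(-4 + 2)² = 18*(-2)² = 18*4 = 72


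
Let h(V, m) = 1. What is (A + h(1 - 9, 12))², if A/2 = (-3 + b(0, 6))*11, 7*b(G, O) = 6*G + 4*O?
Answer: 5329/49 ≈ 108.76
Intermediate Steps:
b(G, O) = 4*O/7 + 6*G/7 (b(G, O) = (6*G + 4*O)/7 = (4*O + 6*G)/7 = 4*O/7 + 6*G/7)
A = 66/7 (A = 2*((-3 + ((4/7)*6 + (6/7)*0))*11) = 2*((-3 + (24/7 + 0))*11) = 2*((-3 + 24/7)*11) = 2*((3/7)*11) = 2*(33/7) = 66/7 ≈ 9.4286)
(A + h(1 - 9, 12))² = (66/7 + 1)² = (73/7)² = 5329/49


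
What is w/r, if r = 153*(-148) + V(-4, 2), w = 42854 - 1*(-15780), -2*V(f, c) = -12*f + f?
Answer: -29317/11333 ≈ -2.5869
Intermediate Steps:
V(f, c) = 11*f/2 (V(f, c) = -(-12*f + f)/2 = -(-11)*f/2 = 11*f/2)
w = 58634 (w = 42854 + 15780 = 58634)
r = -22666 (r = 153*(-148) + (11/2)*(-4) = -22644 - 22 = -22666)
w/r = 58634/(-22666) = 58634*(-1/22666) = -29317/11333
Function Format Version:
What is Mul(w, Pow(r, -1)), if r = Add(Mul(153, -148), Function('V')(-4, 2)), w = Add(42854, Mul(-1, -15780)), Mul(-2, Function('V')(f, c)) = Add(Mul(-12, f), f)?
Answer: Rational(-29317, 11333) ≈ -2.5869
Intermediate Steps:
Function('V')(f, c) = Mul(Rational(11, 2), f) (Function('V')(f, c) = Mul(Rational(-1, 2), Add(Mul(-12, f), f)) = Mul(Rational(-1, 2), Mul(-11, f)) = Mul(Rational(11, 2), f))
w = 58634 (w = Add(42854, 15780) = 58634)
r = -22666 (r = Add(Mul(153, -148), Mul(Rational(11, 2), -4)) = Add(-22644, -22) = -22666)
Mul(w, Pow(r, -1)) = Mul(58634, Pow(-22666, -1)) = Mul(58634, Rational(-1, 22666)) = Rational(-29317, 11333)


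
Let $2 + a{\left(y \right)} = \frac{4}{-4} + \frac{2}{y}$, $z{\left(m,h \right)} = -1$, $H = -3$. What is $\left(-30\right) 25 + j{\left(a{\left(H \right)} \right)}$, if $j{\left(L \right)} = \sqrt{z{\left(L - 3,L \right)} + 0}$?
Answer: $-750 + i \approx -750.0 + 1.0 i$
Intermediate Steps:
$a{\left(y \right)} = -3 + \frac{2}{y}$ ($a{\left(y \right)} = -2 + \left(\frac{4}{-4} + \frac{2}{y}\right) = -2 + \left(4 \left(- \frac{1}{4}\right) + \frac{2}{y}\right) = -2 - \left(1 - \frac{2}{y}\right) = -3 + \frac{2}{y}$)
$j{\left(L \right)} = i$ ($j{\left(L \right)} = \sqrt{-1 + 0} = \sqrt{-1} = i$)
$\left(-30\right) 25 + j{\left(a{\left(H \right)} \right)} = \left(-30\right) 25 + i = -750 + i$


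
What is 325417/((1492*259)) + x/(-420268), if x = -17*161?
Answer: 17227500649/20300415338 ≈ 0.84863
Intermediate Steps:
x = -2737
325417/((1492*259)) + x/(-420268) = 325417/((1492*259)) - 2737/(-420268) = 325417/386428 - 2737*(-1/420268) = 325417*(1/386428) + 2737/420268 = 325417/386428 + 2737/420268 = 17227500649/20300415338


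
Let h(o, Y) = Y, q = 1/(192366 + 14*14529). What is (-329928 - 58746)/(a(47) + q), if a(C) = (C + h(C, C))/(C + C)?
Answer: -153826286328/395773 ≈ -3.8867e+5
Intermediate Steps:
q = 1/395772 (q = 1/(192366 + 203406) = 1/395772 ≈ 2.5267e-6)
a(C) = 1 (a(C) = (C + C)/(C + C) = (2*C)/((2*C)) = (2*C)*(1/(2*C)) = 1)
(-329928 - 58746)/(a(47) + q) = (-329928 - 58746)/(1 + 1/395772) = -388674/395773/395772 = -388674*395772/395773 = -153826286328/395773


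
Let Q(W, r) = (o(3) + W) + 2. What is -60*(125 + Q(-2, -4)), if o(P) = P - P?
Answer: -7500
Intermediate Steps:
o(P) = 0
Q(W, r) = 2 + W (Q(W, r) = (0 + W) + 2 = W + 2 = 2 + W)
-60*(125 + Q(-2, -4)) = -60*(125 + (2 - 2)) = -60*(125 + 0) = -60*125 = -7500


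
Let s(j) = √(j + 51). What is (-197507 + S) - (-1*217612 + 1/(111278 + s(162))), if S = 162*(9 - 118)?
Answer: 30300694533459/12382793071 + √213/12382793071 ≈ 2447.0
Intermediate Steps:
s(j) = √(51 + j)
S = -17658 (S = 162*(-109) = -17658)
(-197507 + S) - (-1*217612 + 1/(111278 + s(162))) = (-197507 - 17658) - (-1*217612 + 1/(111278 + √(51 + 162))) = -215165 - (-217612 + 1/(111278 + √213)) = -215165 + (217612 - 1/(111278 + √213)) = 2447 - 1/(111278 + √213)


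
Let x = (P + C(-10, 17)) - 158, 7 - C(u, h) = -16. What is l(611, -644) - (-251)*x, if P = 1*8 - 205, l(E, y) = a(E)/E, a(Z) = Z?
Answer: -83331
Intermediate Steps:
l(E, y) = 1 (l(E, y) = E/E = 1)
C(u, h) = 23 (C(u, h) = 7 - 1*(-16) = 7 + 16 = 23)
P = -197 (P = 8 - 205 = -197)
x = -332 (x = (-197 + 23) - 158 = -174 - 158 = -332)
l(611, -644) - (-251)*x = 1 - (-251)*(-332) = 1 - 1*83332 = 1 - 83332 = -83331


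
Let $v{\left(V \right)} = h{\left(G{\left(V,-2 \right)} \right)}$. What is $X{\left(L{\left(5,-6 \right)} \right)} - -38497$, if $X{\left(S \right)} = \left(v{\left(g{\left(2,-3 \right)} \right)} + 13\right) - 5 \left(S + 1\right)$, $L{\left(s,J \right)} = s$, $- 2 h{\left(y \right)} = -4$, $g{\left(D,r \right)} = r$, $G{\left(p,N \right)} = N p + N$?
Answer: $38482$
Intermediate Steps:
$G{\left(p,N \right)} = N + N p$
$h{\left(y \right)} = 2$ ($h{\left(y \right)} = \left(- \frac{1}{2}\right) \left(-4\right) = 2$)
$v{\left(V \right)} = 2$
$X{\left(S \right)} = 10 - 5 S$ ($X{\left(S \right)} = \left(2 + 13\right) - 5 \left(S + 1\right) = 15 - 5 \left(1 + S\right) = 15 - \left(5 + 5 S\right) = 10 - 5 S$)
$X{\left(L{\left(5,-6 \right)} \right)} - -38497 = \left(10 - 25\right) - -38497 = \left(10 - 25\right) + 38497 = -15 + 38497 = 38482$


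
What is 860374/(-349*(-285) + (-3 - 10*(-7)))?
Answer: 430187/49766 ≈ 8.6442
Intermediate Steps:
860374/(-349*(-285) + (-3 - 10*(-7))) = 860374/(99465 + (-3 + 70)) = 860374/(99465 + 67) = 860374/99532 = 860374*(1/99532) = 430187/49766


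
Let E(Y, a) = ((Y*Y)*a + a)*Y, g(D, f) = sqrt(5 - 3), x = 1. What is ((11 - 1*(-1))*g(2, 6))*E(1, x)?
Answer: 24*sqrt(2) ≈ 33.941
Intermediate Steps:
g(D, f) = sqrt(2)
E(Y, a) = Y*(a + a*Y**2) (E(Y, a) = (Y**2*a + a)*Y = (a*Y**2 + a)*Y = (a + a*Y**2)*Y = Y*(a + a*Y**2))
((11 - 1*(-1))*g(2, 6))*E(1, x) = ((11 - 1*(-1))*sqrt(2))*(1*1*(1 + 1**2)) = ((11 + 1)*sqrt(2))*(1*1*(1 + 1)) = (12*sqrt(2))*(1*1*2) = (12*sqrt(2))*2 = 24*sqrt(2)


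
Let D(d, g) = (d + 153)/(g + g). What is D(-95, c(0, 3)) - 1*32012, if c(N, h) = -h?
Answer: -96065/3 ≈ -32022.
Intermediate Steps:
D(d, g) = (153 + d)/(2*g) (D(d, g) = (153 + d)/((2*g)) = (153 + d)*(1/(2*g)) = (153 + d)/(2*g))
D(-95, c(0, 3)) - 1*32012 = (153 - 95)/(2*((-1*3))) - 1*32012 = (½)*58/(-3) - 32012 = (½)*(-⅓)*58 - 32012 = -29/3 - 32012 = -96065/3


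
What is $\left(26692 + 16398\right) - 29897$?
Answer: $13193$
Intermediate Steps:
$\left(26692 + 16398\right) - 29897 = 43090 - 29897 = 13193$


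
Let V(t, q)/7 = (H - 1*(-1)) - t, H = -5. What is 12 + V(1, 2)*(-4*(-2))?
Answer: -268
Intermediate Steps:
V(t, q) = -28 - 7*t (V(t, q) = 7*((-5 - 1*(-1)) - t) = 7*((-5 + 1) - t) = 7*(-4 - t) = -28 - 7*t)
12 + V(1, 2)*(-4*(-2)) = 12 + (-28 - 7*1)*(-4*(-2)) = 12 + (-28 - 7)*8 = 12 - 35*8 = 12 - 280 = -268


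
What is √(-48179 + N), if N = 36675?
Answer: 4*I*√719 ≈ 107.26*I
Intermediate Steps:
√(-48179 + N) = √(-48179 + 36675) = √(-11504) = 4*I*√719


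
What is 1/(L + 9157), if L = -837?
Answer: 1/8320 ≈ 0.00012019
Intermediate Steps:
1/(L + 9157) = 1/(-837 + 9157) = 1/8320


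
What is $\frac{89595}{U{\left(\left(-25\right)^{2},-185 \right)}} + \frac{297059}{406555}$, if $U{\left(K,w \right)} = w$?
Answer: $- \frac{7274067862}{15042535} \approx -483.57$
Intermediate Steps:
$\frac{89595}{U{\left(\left(-25\right)^{2},-185 \right)}} + \frac{297059}{406555} = \frac{89595}{-185} + \frac{297059}{406555} = 89595 \left(- \frac{1}{185}\right) + 297059 \cdot \frac{1}{406555} = - \frac{17919}{37} + \frac{297059}{406555} = - \frac{7274067862}{15042535}$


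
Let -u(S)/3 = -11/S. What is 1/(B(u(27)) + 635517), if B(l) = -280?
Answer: 1/635237 ≈ 1.5742e-6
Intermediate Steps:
u(S) = 33/S (u(S) = -(-33)/S = 33/S)
1/(B(u(27)) + 635517) = 1/(-280 + 635517) = 1/635237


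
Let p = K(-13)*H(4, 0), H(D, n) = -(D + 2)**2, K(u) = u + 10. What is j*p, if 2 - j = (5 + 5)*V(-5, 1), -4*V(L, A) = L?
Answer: -1134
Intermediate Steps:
V(L, A) = -L/4
K(u) = 10 + u
H(D, n) = -(2 + D)**2
p = 108 (p = (10 - 13)*(-(2 + 4)**2) = -(-3)*6**2 = -(-3)*36 = -3*(-36) = 108)
j = -21/2 (j = 2 - (5 + 5)*(-1/4*(-5)) = 2 - 10*5/4 = 2 - 1*25/2 = 2 - 25/2 = -21/2 ≈ -10.500)
j*p = -21/2*108 = -1134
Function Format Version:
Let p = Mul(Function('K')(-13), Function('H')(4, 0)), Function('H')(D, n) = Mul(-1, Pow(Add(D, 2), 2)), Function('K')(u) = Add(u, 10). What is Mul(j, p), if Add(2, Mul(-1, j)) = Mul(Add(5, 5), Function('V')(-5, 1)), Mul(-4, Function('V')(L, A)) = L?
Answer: -1134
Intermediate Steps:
Function('V')(L, A) = Mul(Rational(-1, 4), L)
Function('K')(u) = Add(10, u)
Function('H')(D, n) = Mul(-1, Pow(Add(2, D), 2))
p = 108 (p = Mul(Add(10, -13), Mul(-1, Pow(Add(2, 4), 2))) = Mul(-3, Mul(-1, Pow(6, 2))) = Mul(-3, Mul(-1, 36)) = Mul(-3, -36) = 108)
j = Rational(-21, 2) (j = Add(2, Mul(-1, Mul(Add(5, 5), Mul(Rational(-1, 4), -5)))) = Add(2, Mul(-1, Mul(10, Rational(5, 4)))) = Add(2, Mul(-1, Rational(25, 2))) = Add(2, Rational(-25, 2)) = Rational(-21, 2) ≈ -10.500)
Mul(j, p) = Mul(Rational(-21, 2), 108) = -1134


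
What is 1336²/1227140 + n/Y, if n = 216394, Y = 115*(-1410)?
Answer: 596878831/4974518775 ≈ 0.11999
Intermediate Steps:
Y = -162150
1336²/1227140 + n/Y = 1336²/1227140 + 216394/(-162150) = 1784896*(1/1227140) + 216394*(-1/162150) = 446224/306785 - 108197/81075 = 596878831/4974518775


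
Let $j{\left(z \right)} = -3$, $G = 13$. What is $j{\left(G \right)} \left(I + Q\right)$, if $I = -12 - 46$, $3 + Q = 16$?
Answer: $135$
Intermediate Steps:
$Q = 13$ ($Q = -3 + 16 = 13$)
$I = -58$
$j{\left(G \right)} \left(I + Q\right) = - 3 \left(-58 + 13\right) = \left(-3\right) \left(-45\right) = 135$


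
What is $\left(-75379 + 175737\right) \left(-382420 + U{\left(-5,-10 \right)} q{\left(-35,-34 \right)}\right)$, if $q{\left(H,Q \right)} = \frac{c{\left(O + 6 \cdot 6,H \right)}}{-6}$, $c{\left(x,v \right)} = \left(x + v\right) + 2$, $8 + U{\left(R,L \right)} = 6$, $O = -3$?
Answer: $-38378906360$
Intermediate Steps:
$U{\left(R,L \right)} = -2$ ($U{\left(R,L \right)} = -8 + 6 = -2$)
$c{\left(x,v \right)} = 2 + v + x$ ($c{\left(x,v \right)} = \left(v + x\right) + 2 = 2 + v + x$)
$q{\left(H,Q \right)} = - \frac{35}{6} - \frac{H}{6}$ ($q{\left(H,Q \right)} = \frac{2 + H + \left(-3 + 6 \cdot 6\right)}{-6} = \left(2 + H + \left(-3 + 36\right)\right) \left(- \frac{1}{6}\right) = \left(2 + H + 33\right) \left(- \frac{1}{6}\right) = \left(35 + H\right) \left(- \frac{1}{6}\right) = - \frac{35}{6} - \frac{H}{6}$)
$\left(-75379 + 175737\right) \left(-382420 + U{\left(-5,-10 \right)} q{\left(-35,-34 \right)}\right) = \left(-75379 + 175737\right) \left(-382420 - 2 \left(- \frac{35}{6} - - \frac{35}{6}\right)\right) = 100358 \left(-382420 - 2 \left(- \frac{35}{6} + \frac{35}{6}\right)\right) = 100358 \left(-382420 - 0\right) = 100358 \left(-382420 + 0\right) = 100358 \left(-382420\right) = -38378906360$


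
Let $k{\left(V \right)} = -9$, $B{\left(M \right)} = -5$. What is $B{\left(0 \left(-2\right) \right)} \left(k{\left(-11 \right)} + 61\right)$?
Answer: $-260$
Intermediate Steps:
$B{\left(0 \left(-2\right) \right)} \left(k{\left(-11 \right)} + 61\right) = - 5 \left(-9 + 61\right) = \left(-5\right) 52 = -260$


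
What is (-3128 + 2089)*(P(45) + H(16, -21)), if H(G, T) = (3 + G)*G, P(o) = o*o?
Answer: -2419831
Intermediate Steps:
P(o) = o²
H(G, T) = G*(3 + G)
(-3128 + 2089)*(P(45) + H(16, -21)) = (-3128 + 2089)*(45² + 16*(3 + 16)) = -1039*(2025 + 16*19) = -1039*(2025 + 304) = -1039*2329 = -2419831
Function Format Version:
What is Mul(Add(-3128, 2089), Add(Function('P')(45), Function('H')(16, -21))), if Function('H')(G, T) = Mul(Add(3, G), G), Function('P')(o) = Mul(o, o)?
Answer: -2419831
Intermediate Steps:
Function('P')(o) = Pow(o, 2)
Function('H')(G, T) = Mul(G, Add(3, G))
Mul(Add(-3128, 2089), Add(Function('P')(45), Function('H')(16, -21))) = Mul(Add(-3128, 2089), Add(Pow(45, 2), Mul(16, Add(3, 16)))) = Mul(-1039, Add(2025, Mul(16, 19))) = Mul(-1039, Add(2025, 304)) = Mul(-1039, 2329) = -2419831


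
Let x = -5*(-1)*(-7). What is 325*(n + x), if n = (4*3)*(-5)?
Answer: -30875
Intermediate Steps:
n = -60 (n = 12*(-5) = -60)
x = -35 (x = 5*(-7) = -35)
325*(n + x) = 325*(-60 - 35) = 325*(-95) = -30875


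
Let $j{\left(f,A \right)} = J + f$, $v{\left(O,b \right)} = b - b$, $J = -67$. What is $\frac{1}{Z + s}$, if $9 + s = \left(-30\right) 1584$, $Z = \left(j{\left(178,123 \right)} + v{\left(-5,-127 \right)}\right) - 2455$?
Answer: $- \frac{1}{49873} \approx -2.0051 \cdot 10^{-5}$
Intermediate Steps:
$v{\left(O,b \right)} = 0$
$j{\left(f,A \right)} = -67 + f$
$Z = -2344$ ($Z = \left(\left(-67 + 178\right) + 0\right) - 2455 = \left(111 + 0\right) - 2455 = 111 - 2455 = -2344$)
$s = -47529$ ($s = -9 - 47520 = -47529$)
$\frac{1}{Z + s} = \frac{1}{-2344 - 47529} = \frac{1}{-49873} = - \frac{1}{49873}$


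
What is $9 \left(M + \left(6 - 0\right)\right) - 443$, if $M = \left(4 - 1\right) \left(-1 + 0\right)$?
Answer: $-416$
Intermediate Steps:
$M = -3$ ($M = 3 \left(-1\right) = -3$)
$9 \left(M + \left(6 - 0\right)\right) - 443 = 9 \left(-3 + \left(6 - 0\right)\right) - 443 = 9 \left(-3 + \left(6 + 0\right)\right) - 443 = 9 \left(-3 + 6\right) - 443 = 9 \cdot 3 - 443 = 27 - 443 = -416$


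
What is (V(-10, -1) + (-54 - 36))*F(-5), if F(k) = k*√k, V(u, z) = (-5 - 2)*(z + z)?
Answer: 380*I*√5 ≈ 849.71*I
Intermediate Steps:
V(u, z) = -14*z
F(k) = k^(3/2)
(V(-10, -1) + (-54 - 36))*F(-5) = (-14*(-1) + (-54 - 36))*(-5)^(3/2) = (14 - 90)*(-5*I*√5) = -(-380)*I*√5 = 380*I*√5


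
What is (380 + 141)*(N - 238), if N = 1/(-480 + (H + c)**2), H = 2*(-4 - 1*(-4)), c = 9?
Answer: -49475723/399 ≈ -1.2400e+5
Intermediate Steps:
H = 0 (H = 2*(-4 + 4) = 2*0 = 0)
N = -1/399 (N = 1/(-480 + (0 + 9)**2) = 1/(-480 + 9**2) = 1/(-480 + 81) = 1/(-399) = -1/399 ≈ -0.0025063)
(380 + 141)*(N - 238) = (380 + 141)*(-1/399 - 238) = 521*(-94963/399) = -49475723/399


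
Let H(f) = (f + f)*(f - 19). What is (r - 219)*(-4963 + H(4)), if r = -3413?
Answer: 18461456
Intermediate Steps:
H(f) = 2*f*(-19 + f) (H(f) = (2*f)*(-19 + f) = 2*f*(-19 + f))
(r - 219)*(-4963 + H(4)) = (-3413 - 219)*(-4963 + 2*4*(-19 + 4)) = -3632*(-4963 + 2*4*(-15)) = -3632*(-4963 - 120) = -3632*(-5083) = 18461456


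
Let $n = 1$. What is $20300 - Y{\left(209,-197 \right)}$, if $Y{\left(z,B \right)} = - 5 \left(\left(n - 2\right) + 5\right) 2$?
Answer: $20340$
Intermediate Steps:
$Y{\left(z,B \right)} = -40$ ($Y{\left(z,B \right)} = - 5 \left(\left(1 - 2\right) + 5\right) 2 = - 5 \left(-1 + 5\right) 2 = \left(-5\right) 4 \cdot 2 = \left(-20\right) 2 = -40$)
$20300 - Y{\left(209,-197 \right)} = 20300 - -40 = 20300 + 40 = 20340$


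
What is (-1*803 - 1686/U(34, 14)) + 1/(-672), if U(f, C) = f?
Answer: -9739985/11424 ≈ -852.59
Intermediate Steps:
(-1*803 - 1686/U(34, 14)) + 1/(-672) = (-1*803 - 1686/34) + 1/(-672) = (-803 - 1686*1/34) - 1/672 = (-803 - 843/17) - 1/672 = -14494/17 - 1/672 = -9739985/11424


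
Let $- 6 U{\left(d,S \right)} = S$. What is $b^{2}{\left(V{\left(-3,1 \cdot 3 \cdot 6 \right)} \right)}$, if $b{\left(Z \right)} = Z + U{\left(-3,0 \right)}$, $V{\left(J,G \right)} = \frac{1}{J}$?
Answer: $\frac{1}{9} \approx 0.11111$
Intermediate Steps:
$U{\left(d,S \right)} = - \frac{S}{6}$
$b{\left(Z \right)} = Z$ ($b{\left(Z \right)} = Z - 0 = Z + 0 = Z$)
$b^{2}{\left(V{\left(-3,1 \cdot 3 \cdot 6 \right)} \right)} = \left(\frac{1}{-3}\right)^{2} = \left(- \frac{1}{3}\right)^{2} = \frac{1}{9}$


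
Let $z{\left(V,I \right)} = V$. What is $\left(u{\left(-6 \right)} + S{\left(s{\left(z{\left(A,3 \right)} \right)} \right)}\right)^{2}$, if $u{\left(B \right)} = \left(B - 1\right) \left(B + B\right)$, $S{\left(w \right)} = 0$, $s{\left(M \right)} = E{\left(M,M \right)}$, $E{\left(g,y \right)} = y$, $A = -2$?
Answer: $7056$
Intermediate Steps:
$s{\left(M \right)} = M$
$u{\left(B \right)} = 2 B \left(-1 + B\right)$ ($u{\left(B \right)} = \left(-1 + B\right) 2 B = 2 B \left(-1 + B\right)$)
$\left(u{\left(-6 \right)} + S{\left(s{\left(z{\left(A,3 \right)} \right)} \right)}\right)^{2} = \left(2 \left(-6\right) \left(-1 - 6\right) + 0\right)^{2} = \left(2 \left(-6\right) \left(-7\right) + 0\right)^{2} = \left(84 + 0\right)^{2} = 84^{2} = 7056$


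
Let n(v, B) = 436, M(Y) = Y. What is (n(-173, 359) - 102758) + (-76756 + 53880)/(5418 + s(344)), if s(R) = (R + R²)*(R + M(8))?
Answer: -49710381272/485823 ≈ -1.0232e+5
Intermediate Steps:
s(R) = (8 + R)*(R + R²) (s(R) = (R + R²)*(R + 8) = (R + R²)*(8 + R) = (8 + R)*(R + R²))
(n(-173, 359) - 102758) + (-76756 + 53880)/(5418 + s(344)) = (436 - 102758) + (-76756 + 53880)/(5418 + 344*(8 + 344² + 9*344)) = -102322 - 22876/(5418 + 344*(8 + 118336 + 3096)) = -102322 - 22876/(5418 + 344*121440) = -102322 - 22876/(5418 + 41775360) = -102322 - 22876/41780778 = -102322 - 22876*1/41780778 = -102322 - 266/485823 = -49710381272/485823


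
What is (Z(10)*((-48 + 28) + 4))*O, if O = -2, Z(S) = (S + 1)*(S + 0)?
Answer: 3520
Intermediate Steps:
Z(S) = S*(1 + S) (Z(S) = (1 + S)*S = S*(1 + S))
(Z(10)*((-48 + 28) + 4))*O = ((10*(1 + 10))*((-48 + 28) + 4))*(-2) = ((10*11)*(-20 + 4))*(-2) = (110*(-16))*(-2) = -1760*(-2) = 3520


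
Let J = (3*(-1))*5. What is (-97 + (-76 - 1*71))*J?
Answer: 3660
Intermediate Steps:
J = -15 (J = -3*5 = -15)
(-97 + (-76 - 1*71))*J = (-97 + (-76 - 1*71))*(-15) = (-97 + (-76 - 71))*(-15) = (-97 - 147)*(-15) = -244*(-15) = 3660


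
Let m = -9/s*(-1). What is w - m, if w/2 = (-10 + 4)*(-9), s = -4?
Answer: 441/4 ≈ 110.25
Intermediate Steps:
w = 108 (w = 2*((-10 + 4)*(-9)) = 2*(-6*(-9)) = 2*54 = 108)
m = -9/4 (m = -9/(-4)*(-1) = -9*(-1/4)*(-1) = (9/4)*(-1) = -9/4 ≈ -2.2500)
w - m = 108 - 1*(-9/4) = 108 + 9/4 = 441/4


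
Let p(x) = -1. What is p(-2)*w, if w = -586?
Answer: 586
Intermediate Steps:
p(-2)*w = -1*(-586) = 586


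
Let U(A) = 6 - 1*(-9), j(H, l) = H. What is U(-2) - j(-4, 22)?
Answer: 19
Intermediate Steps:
U(A) = 15 (U(A) = 6 + 9 = 15)
U(-2) - j(-4, 22) = 15 - 1*(-4) = 15 + 4 = 19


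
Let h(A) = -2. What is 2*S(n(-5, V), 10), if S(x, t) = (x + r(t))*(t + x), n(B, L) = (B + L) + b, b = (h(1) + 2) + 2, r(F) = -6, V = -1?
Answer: -120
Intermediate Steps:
b = 2 (b = (-2 + 2) + 2 = 0 + 2 = 2)
n(B, L) = 2 + B + L (n(B, L) = (B + L) + 2 = 2 + B + L)
S(x, t) = (-6 + x)*(t + x) (S(x, t) = (x - 6)*(t + x) = (-6 + x)*(t + x))
2*S(n(-5, V), 10) = 2*((2 - 5 - 1)² - 6*10 - 6*(2 - 5 - 1) + 10*(2 - 5 - 1)) = 2*((-4)² - 60 - 6*(-4) + 10*(-4)) = 2*(16 - 60 + 24 - 40) = 2*(-60) = -120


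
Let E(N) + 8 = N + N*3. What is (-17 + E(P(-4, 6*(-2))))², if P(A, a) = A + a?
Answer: 7921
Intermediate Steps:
E(N) = -8 + 4*N (E(N) = -8 + (N + N*3) = -8 + (N + 3*N) = -8 + 4*N)
(-17 + E(P(-4, 6*(-2))))² = (-17 + (-8 + 4*(-4 + 6*(-2))))² = (-17 + (-8 + 4*(-4 - 12)))² = (-17 + (-8 + 4*(-16)))² = (-17 + (-8 - 64))² = (-17 - 72)² = (-89)² = 7921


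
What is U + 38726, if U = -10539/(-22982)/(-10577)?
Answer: 9413539847225/243080614 ≈ 38726.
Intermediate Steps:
U = -10539/243080614 (U = -10539*(-1/22982)*(-1/10577) = (10539/22982)*(-1/10577) = -10539/243080614 ≈ -4.3356e-5)
U + 38726 = -10539/243080614 + 38726 = 9413539847225/243080614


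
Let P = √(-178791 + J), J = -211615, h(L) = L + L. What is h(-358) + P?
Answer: -716 + I*√390406 ≈ -716.0 + 624.83*I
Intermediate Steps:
h(L) = 2*L
P = I*√390406 (P = √(-178791 - 211615) = √(-390406) = I*√390406 ≈ 624.83*I)
h(-358) + P = 2*(-358) + I*√390406 = -716 + I*√390406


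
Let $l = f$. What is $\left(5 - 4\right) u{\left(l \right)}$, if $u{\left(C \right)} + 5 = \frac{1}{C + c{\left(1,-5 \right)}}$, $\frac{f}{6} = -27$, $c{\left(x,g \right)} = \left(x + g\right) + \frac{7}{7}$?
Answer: $- \frac{826}{165} \approx -5.0061$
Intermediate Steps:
$c{\left(x,g \right)} = 1 + g + x$ ($c{\left(x,g \right)} = \left(g + x\right) + 7 \cdot \frac{1}{7} = \left(g + x\right) + 1 = 1 + g + x$)
$f = -162$ ($f = 6 \left(-27\right) = -162$)
$l = -162$
$u{\left(C \right)} = -5 + \frac{1}{-3 + C}$ ($u{\left(C \right)} = -5 + \frac{1}{C + \left(1 - 5 + 1\right)} = -5 + \frac{1}{C - 3} = -5 + \frac{1}{-3 + C}$)
$\left(5 - 4\right) u{\left(l \right)} = \left(5 - 4\right) \frac{16 - -810}{-3 - 162} = \left(5 - 4\right) \frac{16 + 810}{-165} = 1 \left(\left(- \frac{1}{165}\right) 826\right) = 1 \left(- \frac{826}{165}\right) = - \frac{826}{165}$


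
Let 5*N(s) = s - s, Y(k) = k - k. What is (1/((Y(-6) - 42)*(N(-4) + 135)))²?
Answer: 1/32148900 ≈ 3.1105e-8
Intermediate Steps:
Y(k) = 0
N(s) = 0 (N(s) = (s - s)/5 = (⅕)*0 = 0)
(1/((Y(-6) - 42)*(N(-4) + 135)))² = (1/((0 - 42)*(0 + 135)))² = (1/(-42*135))² = (1/(-5670))² = (-1/5670)² = 1/32148900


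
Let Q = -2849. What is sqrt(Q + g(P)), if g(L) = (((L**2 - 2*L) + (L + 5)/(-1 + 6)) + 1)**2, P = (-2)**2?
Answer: I*sqrt(68309)/5 ≈ 52.272*I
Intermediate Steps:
P = 4
g(L) = (2 + L**2 - 9*L/5)**2 (g(L) = (((L**2 - 2*L) + (5 + L)/5) + 1)**2 = (((L**2 - 2*L) + (5 + L)*(1/5)) + 1)**2 = (((L**2 - 2*L) + (1 + L/5)) + 1)**2 = ((1 + L**2 - 9*L/5) + 1)**2 = (2 + L**2 - 9*L/5)**2)
sqrt(Q + g(P)) = sqrt(-2849 + (10 - 9*4 + 5*4**2)**2/25) = sqrt(-2849 + (10 - 36 + 5*16)**2/25) = sqrt(-2849 + (10 - 36 + 80)**2/25) = sqrt(-2849 + (1/25)*54**2) = sqrt(-2849 + (1/25)*2916) = sqrt(-2849 + 2916/25) = sqrt(-68309/25) = I*sqrt(68309)/5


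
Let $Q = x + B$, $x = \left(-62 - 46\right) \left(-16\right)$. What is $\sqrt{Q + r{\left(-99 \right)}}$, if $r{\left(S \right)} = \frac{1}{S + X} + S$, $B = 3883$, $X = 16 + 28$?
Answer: $\frac{\sqrt{16673745}}{55} \approx 74.243$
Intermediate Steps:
$X = 44$
$x = 1728$ ($x = \left(-108\right) \left(-16\right) = 1728$)
$r{\left(S \right)} = S + \frac{1}{44 + S}$ ($r{\left(S \right)} = \frac{1}{S + 44} + S = \frac{1}{44 + S} + S = S + \frac{1}{44 + S}$)
$Q = 5611$ ($Q = 1728 + 3883 = 5611$)
$\sqrt{Q + r{\left(-99 \right)}} = \sqrt{5611 + \frac{1 + \left(-99\right)^{2} + 44 \left(-99\right)}{44 - 99}} = \sqrt{5611 + \frac{1 + 9801 - 4356}{-55}} = \sqrt{5611 - \frac{5446}{55}} = \sqrt{\frac{303159}{55}} = \frac{\sqrt{16673745}}{55}$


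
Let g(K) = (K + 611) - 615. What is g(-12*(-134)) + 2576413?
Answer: 2578017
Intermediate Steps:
g(K) = -4 + K (g(K) = (611 + K) - 615 = -4 + K)
g(-12*(-134)) + 2576413 = (-4 - 12*(-134)) + 2576413 = (-4 + 1608) + 2576413 = 1604 + 2576413 = 2578017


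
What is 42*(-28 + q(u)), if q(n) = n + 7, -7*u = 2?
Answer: -894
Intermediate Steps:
u = -2/7 (u = -1/7*2 = -2/7 ≈ -0.28571)
q(n) = 7 + n
42*(-28 + q(u)) = 42*(-28 + (7 - 2/7)) = 42*(-28 + 47/7) = 42*(-149/7) = -894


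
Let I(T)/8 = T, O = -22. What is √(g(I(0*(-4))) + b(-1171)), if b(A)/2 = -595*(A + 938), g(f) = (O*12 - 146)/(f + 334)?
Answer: √7732748795/167 ≈ 526.56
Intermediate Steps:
I(T) = 8*T
g(f) = -410/(334 + f) (g(f) = (-22*12 - 146)/(f + 334) = (-264 - 146)/(334 + f) = -410/(334 + f))
b(A) = -1116220 - 1190*A (b(A) = 2*(-595*(A + 938)) = 2*(-595*(938 + A)) = 2*(-558110 - 595*A) = -1116220 - 1190*A)
√(g(I(0*(-4))) + b(-1171)) = √(-410/(334 + 8*(0*(-4))) + (-1116220 - 1190*(-1171))) = √(-410/(334 + 8*0) + (-1116220 + 1393490)) = √(-410/(334 + 0) + 277270) = √(-410/334 + 277270) = √(-410*1/334 + 277270) = √(-205/167 + 277270) = √(46303885/167) = √7732748795/167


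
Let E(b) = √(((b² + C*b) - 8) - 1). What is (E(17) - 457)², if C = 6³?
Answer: 212801 - 3656*√247 ≈ 1.5534e+5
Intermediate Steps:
C = 216
E(b) = √(-9 + b² + 216*b) (E(b) = √(((b² + 216*b) - 8) - 1) = √((-8 + b² + 216*b) - 1) = √(-9 + b² + 216*b))
(E(17) - 457)² = (√(-9 + 17² + 216*17) - 457)² = (√(-9 + 289 + 3672) - 457)² = (√3952 - 457)² = (4*√247 - 457)² = (-457 + 4*√247)²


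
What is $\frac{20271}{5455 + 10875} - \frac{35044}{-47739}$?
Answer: $\frac{1539985789}{779577870} \approx 1.9754$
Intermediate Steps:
$\frac{20271}{5455 + 10875} - \frac{35044}{-47739} = \frac{20271}{16330} - - \frac{35044}{47739} = 20271 \cdot \frac{1}{16330} + \frac{35044}{47739} = \frac{20271}{16330} + \frac{35044}{47739} = \frac{1539985789}{779577870}$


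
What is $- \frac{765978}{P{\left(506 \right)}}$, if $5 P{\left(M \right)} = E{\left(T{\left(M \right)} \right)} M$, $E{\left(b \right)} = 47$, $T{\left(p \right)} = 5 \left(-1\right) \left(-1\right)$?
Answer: $- \frac{1914945}{11891} \approx -161.04$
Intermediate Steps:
$T{\left(p \right)} = 5$ ($T{\left(p \right)} = \left(-5\right) \left(-1\right) = 5$)
$P{\left(M \right)} = \frac{47 M}{5}$
$- \frac{765978}{P{\left(506 \right)}} = - \frac{765978}{\frac{47}{5} \cdot 506} = - \frac{765978}{\frac{23782}{5}} = \left(-765978\right) \frac{5}{23782} = - \frac{1914945}{11891}$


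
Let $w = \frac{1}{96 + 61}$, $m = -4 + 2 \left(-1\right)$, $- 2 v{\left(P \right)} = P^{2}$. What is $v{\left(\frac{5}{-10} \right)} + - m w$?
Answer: $- \frac{109}{1256} \approx -0.086783$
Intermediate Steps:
$v{\left(P \right)} = - \frac{P^{2}}{2}$
$m = -6$ ($m = -4 - 2 = -6$)
$w = \frac{1}{157} \approx 0.0063694$
$v{\left(\frac{5}{-10} \right)} + - m w = - \frac{\left(\frac{5}{-10}\right)^{2}}{2} + \left(-1\right) \left(-6\right) \frac{1}{157} = - \frac{\left(5 \left(- \frac{1}{10}\right)\right)^{2}}{2} + 6 \cdot \frac{1}{157} = - \frac{\left(- \frac{1}{2}\right)^{2}}{2} + \frac{6}{157} = \left(- \frac{1}{2}\right) \frac{1}{4} + \frac{6}{157} = - \frac{1}{8} + \frac{6}{157} = - \frac{109}{1256}$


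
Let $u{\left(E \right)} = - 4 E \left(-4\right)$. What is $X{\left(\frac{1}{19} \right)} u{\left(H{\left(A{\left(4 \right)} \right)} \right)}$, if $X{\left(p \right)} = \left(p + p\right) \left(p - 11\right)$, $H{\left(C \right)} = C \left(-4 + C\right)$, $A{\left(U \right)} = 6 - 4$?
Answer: $\frac{26624}{361} \approx 73.751$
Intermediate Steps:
$A{\left(U \right)} = 2$ ($A{\left(U \right)} = 6 - 4 = 2$)
$u{\left(E \right)} = 16 E$
$X{\left(p \right)} = 2 p \left(-11 + p\right)$
$X{\left(\frac{1}{19} \right)} u{\left(H{\left(A{\left(4 \right)} \right)} \right)} = \frac{2 \left(-11 + \frac{1}{19}\right)}{19} \cdot 16 \cdot 2 \left(-4 + 2\right) = 2 \cdot \frac{1}{19} \left(-11 + \frac{1}{19}\right) 16 \cdot 2 \left(-2\right) = 2 \cdot \frac{1}{19} \left(- \frac{208}{19}\right) 16 \left(-4\right) = \left(- \frac{416}{361}\right) \left(-64\right) = \frac{26624}{361}$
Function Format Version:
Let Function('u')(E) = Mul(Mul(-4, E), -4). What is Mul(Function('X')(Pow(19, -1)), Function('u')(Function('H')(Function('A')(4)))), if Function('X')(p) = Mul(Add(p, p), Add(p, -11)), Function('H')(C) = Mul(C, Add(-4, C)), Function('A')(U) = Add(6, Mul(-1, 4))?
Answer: Rational(26624, 361) ≈ 73.751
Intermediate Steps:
Function('A')(U) = 2 (Function('A')(U) = Add(6, -4) = 2)
Function('u')(E) = Mul(16, E)
Function('X')(p) = Mul(2, p, Add(-11, p)) (Function('X')(p) = Mul(Mul(2, p), Add(-11, p)) = Mul(2, p, Add(-11, p)))
Mul(Function('X')(Pow(19, -1)), Function('u')(Function('H')(Function('A')(4)))) = Mul(Mul(2, Pow(19, -1), Add(-11, Pow(19, -1))), Mul(16, Mul(2, Add(-4, 2)))) = Mul(Mul(2, Rational(1, 19), Add(-11, Rational(1, 19))), Mul(16, Mul(2, -2))) = Mul(Mul(2, Rational(1, 19), Rational(-208, 19)), Mul(16, -4)) = Mul(Rational(-416, 361), -64) = Rational(26624, 361)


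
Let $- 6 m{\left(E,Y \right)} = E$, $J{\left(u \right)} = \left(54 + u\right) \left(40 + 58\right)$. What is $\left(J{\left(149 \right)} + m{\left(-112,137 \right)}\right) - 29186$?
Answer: $- \frac{27820}{3} \approx -9273.3$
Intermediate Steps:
$J{\left(u \right)} = 5292 + 98 u$ ($J{\left(u \right)} = \left(54 + u\right) 98 = 5292 + 98 u$)
$m{\left(E,Y \right)} = - \frac{E}{6}$
$\left(J{\left(149 \right)} + m{\left(-112,137 \right)}\right) - 29186 = \left(\left(5292 + 98 \cdot 149\right) - - \frac{56}{3}\right) - 29186 = \left(\left(5292 + 14602\right) + \frac{56}{3}\right) - 29186 = \left(19894 + \frac{56}{3}\right) - 29186 = \frac{59738}{3} - 29186 = - \frac{27820}{3}$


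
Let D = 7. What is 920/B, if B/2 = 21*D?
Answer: 460/147 ≈ 3.1292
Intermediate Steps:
B = 294 (B = 2*(21*7) = 2*147 = 294)
920/B = 920/294 = 920*(1/294) = 460/147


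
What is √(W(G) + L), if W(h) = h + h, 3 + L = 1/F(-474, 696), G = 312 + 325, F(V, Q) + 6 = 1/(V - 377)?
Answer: √33145175622/5107 ≈ 35.649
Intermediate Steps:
F(V, Q) = -6 + 1/(-377 + V) (F(V, Q) = -6 + 1/(V - 377) = -6 + 1/(-377 + V))
G = 637
L = -16172/5107 (L = -3 + 1/((2263 - 6*(-474))/(-377 - 474)) = -3 + 1/((2263 + 2844)/(-851)) = -3 + 1/(-1/851*5107) = -3 + 1/(-5107/851) = -3 - 851/5107 = -16172/5107 ≈ -3.1666)
W(h) = 2*h
√(W(G) + L) = √(2*637 - 16172/5107) = √(1274 - 16172/5107) = √(6490146/5107) = √33145175622/5107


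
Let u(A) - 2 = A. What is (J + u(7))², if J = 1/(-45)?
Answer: 163216/2025 ≈ 80.600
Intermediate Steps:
J = -1/45 ≈ -0.022222
u(A) = 2 + A
(J + u(7))² = (-1/45 + (2 + 7))² = (-1/45 + 9)² = (404/45)² = 163216/2025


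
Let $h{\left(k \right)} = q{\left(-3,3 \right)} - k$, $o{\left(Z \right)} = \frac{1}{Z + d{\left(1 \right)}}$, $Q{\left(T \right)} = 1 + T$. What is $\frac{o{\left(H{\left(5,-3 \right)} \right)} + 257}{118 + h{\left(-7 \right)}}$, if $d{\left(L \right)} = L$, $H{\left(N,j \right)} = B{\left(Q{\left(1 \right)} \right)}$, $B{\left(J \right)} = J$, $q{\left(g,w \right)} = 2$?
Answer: $\frac{772}{381} \approx 2.0262$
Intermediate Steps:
$H{\left(N,j \right)} = 2$ ($H{\left(N,j \right)} = 1 + 1 = 2$)
$o{\left(Z \right)} = \frac{1}{1 + Z}$ ($o{\left(Z \right)} = \frac{1}{Z + 1} = \frac{1}{1 + Z}$)
$h{\left(k \right)} = 2 - k$
$\frac{o{\left(H{\left(5,-3 \right)} \right)} + 257}{118 + h{\left(-7 \right)}} = \frac{\frac{1}{1 + 2} + 257}{118 + \left(2 - -7\right)} = \frac{\frac{1}{3} + 257}{118 + \left(2 + 7\right)} = \frac{\frac{1}{3} + 257}{118 + 9} = \frac{772}{3 \cdot 127} = \frac{772}{3} \cdot \frac{1}{127} = \frac{772}{381}$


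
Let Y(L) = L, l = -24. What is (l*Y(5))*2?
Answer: -240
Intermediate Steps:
(l*Y(5))*2 = -24*5*2 = -120*2 = -240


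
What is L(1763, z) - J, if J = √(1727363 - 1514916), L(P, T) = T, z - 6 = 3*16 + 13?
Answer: 67 - √212447 ≈ -393.92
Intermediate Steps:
z = 67 (z = 6 + (3*16 + 13) = 6 + (48 + 13) = 6 + 61 = 67)
J = √212447 ≈ 460.92
L(1763, z) - J = 67 - √212447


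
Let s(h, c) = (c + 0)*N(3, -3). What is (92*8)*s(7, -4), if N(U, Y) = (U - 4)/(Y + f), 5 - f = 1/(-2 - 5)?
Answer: 20608/15 ≈ 1373.9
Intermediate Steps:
f = 36/7 (f = 5 - 1/(-2 - 5) = 5 - 1/(-7) = 5 - 1*(-⅐) = 5 + ⅐ = 36/7 ≈ 5.1429)
N(U, Y) = (-4 + U)/(36/7 + Y) (N(U, Y) = (U - 4)/(Y + 36/7) = (-4 + U)/(36/7 + Y))
s(h, c) = -7*c/15 (s(h, c) = (c + 0)*(7*(-4 + 3)/(36 + 7*(-3))) = c*(7*(-1)/(36 - 21)) = c*(7*(-1)/15) = c*(7*(1/15)*(-1)) = c*(-7/15) = -7*c/15)
(92*8)*s(7, -4) = (92*8)*(-7/15*(-4)) = 736*(28/15) = 20608/15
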